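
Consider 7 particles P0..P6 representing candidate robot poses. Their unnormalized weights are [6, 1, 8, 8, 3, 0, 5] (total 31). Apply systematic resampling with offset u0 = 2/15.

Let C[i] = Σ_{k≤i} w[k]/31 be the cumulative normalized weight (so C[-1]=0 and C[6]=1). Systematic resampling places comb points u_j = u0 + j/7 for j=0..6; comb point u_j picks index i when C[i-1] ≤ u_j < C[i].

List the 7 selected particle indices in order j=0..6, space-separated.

0 2 2 3 3 6 6

C = [6/31, 7/31, 15/31, 23/31, 26/31, 26/31, 1]
j=0: u_0=2/15 ∈ [0, 6/31) → index 0
j=1: u_1=29/105 ∈ [7/31, 15/31) → index 2
j=2: u_2=44/105 ∈ [7/31, 15/31) → index 2
j=3: u_3=59/105 ∈ [15/31, 23/31) → index 3
j=4: u_4=74/105 ∈ [15/31, 23/31) → index 3
j=5: u_5=89/105 ∈ [26/31, 1) → index 6
j=6: u_6=104/105 ∈ [26/31, 1) → index 6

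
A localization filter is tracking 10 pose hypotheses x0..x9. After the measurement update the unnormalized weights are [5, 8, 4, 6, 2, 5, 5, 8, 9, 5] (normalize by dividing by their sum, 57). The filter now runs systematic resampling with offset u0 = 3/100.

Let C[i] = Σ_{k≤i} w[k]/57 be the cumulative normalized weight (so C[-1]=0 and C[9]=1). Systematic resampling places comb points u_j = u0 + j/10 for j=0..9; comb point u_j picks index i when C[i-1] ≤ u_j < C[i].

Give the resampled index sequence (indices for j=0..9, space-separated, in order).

0 1 2 3 4 6 7 7 8 9

C = [5/57, 13/57, 17/57, 23/57, 25/57, 10/19, 35/57, 43/57, 52/57, 1]
j=0: u_0=3/100 ∈ [0, 5/57) → index 0
j=1: u_1=13/100 ∈ [5/57, 13/57) → index 1
j=2: u_2=23/100 ∈ [13/57, 17/57) → index 2
j=3: u_3=33/100 ∈ [17/57, 23/57) → index 3
j=4: u_4=43/100 ∈ [23/57, 25/57) → index 4
j=5: u_5=53/100 ∈ [10/19, 35/57) → index 6
j=6: u_6=63/100 ∈ [35/57, 43/57) → index 7
j=7: u_7=73/100 ∈ [35/57, 43/57) → index 7
j=8: u_8=83/100 ∈ [43/57, 52/57) → index 8
j=9: u_9=93/100 ∈ [52/57, 1) → index 9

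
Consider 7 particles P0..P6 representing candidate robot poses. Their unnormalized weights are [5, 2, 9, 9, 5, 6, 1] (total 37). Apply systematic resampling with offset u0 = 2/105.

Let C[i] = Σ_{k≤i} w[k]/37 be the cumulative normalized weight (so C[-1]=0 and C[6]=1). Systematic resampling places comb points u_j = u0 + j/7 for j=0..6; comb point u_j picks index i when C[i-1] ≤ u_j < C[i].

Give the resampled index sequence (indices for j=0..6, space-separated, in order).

C = [5/37, 7/37, 16/37, 25/37, 30/37, 36/37, 1]
j=0: u_0=2/105 ∈ [0, 5/37) → index 0
j=1: u_1=17/105 ∈ [5/37, 7/37) → index 1
j=2: u_2=32/105 ∈ [7/37, 16/37) → index 2
j=3: u_3=47/105 ∈ [16/37, 25/37) → index 3
j=4: u_4=62/105 ∈ [16/37, 25/37) → index 3
j=5: u_5=11/15 ∈ [25/37, 30/37) → index 4
j=6: u_6=92/105 ∈ [30/37, 36/37) → index 5

0 1 2 3 3 4 5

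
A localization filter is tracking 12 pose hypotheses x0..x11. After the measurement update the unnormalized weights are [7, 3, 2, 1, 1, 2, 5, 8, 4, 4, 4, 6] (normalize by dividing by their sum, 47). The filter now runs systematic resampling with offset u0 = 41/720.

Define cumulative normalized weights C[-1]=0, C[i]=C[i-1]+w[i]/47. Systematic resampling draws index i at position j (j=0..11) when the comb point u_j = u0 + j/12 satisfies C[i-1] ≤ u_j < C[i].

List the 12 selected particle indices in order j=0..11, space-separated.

0 0 2 5 6 7 7 8 9 10 11 11

C = [7/47, 10/47, 12/47, 13/47, 14/47, 16/47, 21/47, 29/47, 33/47, 37/47, 41/47, 1]
j=0: u_0=41/720 ∈ [0, 7/47) → index 0
j=1: u_1=101/720 ∈ [0, 7/47) → index 0
j=2: u_2=161/720 ∈ [10/47, 12/47) → index 2
j=3: u_3=221/720 ∈ [14/47, 16/47) → index 5
j=4: u_4=281/720 ∈ [16/47, 21/47) → index 6
j=5: u_5=341/720 ∈ [21/47, 29/47) → index 7
j=6: u_6=401/720 ∈ [21/47, 29/47) → index 7
j=7: u_7=461/720 ∈ [29/47, 33/47) → index 8
j=8: u_8=521/720 ∈ [33/47, 37/47) → index 9
j=9: u_9=581/720 ∈ [37/47, 41/47) → index 10
j=10: u_10=641/720 ∈ [41/47, 1) → index 11
j=11: u_11=701/720 ∈ [41/47, 1) → index 11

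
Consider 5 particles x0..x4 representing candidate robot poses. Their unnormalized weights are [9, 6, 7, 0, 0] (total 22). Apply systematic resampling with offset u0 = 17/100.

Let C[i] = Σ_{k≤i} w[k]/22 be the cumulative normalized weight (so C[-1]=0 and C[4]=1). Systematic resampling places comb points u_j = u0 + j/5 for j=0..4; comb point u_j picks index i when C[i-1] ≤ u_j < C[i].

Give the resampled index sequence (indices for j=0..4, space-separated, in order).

C = [9/22, 15/22, 1, 1, 1]
j=0: u_0=17/100 ∈ [0, 9/22) → index 0
j=1: u_1=37/100 ∈ [0, 9/22) → index 0
j=2: u_2=57/100 ∈ [9/22, 15/22) → index 1
j=3: u_3=77/100 ∈ [15/22, 1) → index 2
j=4: u_4=97/100 ∈ [15/22, 1) → index 2

0 0 1 2 2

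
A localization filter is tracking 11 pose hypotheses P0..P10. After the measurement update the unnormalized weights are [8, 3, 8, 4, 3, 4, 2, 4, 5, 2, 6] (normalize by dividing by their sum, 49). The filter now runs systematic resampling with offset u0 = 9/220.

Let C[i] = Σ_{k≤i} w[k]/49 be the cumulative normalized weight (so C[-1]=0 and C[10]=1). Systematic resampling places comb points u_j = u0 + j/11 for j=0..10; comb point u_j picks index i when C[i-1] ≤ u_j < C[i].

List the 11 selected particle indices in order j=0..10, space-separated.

0 0 1 2 3 4 5 7 8 9 10

C = [8/49, 11/49, 19/49, 23/49, 26/49, 30/49, 32/49, 36/49, 41/49, 43/49, 1]
j=0: u_0=9/220 ∈ [0, 8/49) → index 0
j=1: u_1=29/220 ∈ [0, 8/49) → index 0
j=2: u_2=49/220 ∈ [8/49, 11/49) → index 1
j=3: u_3=69/220 ∈ [11/49, 19/49) → index 2
j=4: u_4=89/220 ∈ [19/49, 23/49) → index 3
j=5: u_5=109/220 ∈ [23/49, 26/49) → index 4
j=6: u_6=129/220 ∈ [26/49, 30/49) → index 5
j=7: u_7=149/220 ∈ [32/49, 36/49) → index 7
j=8: u_8=169/220 ∈ [36/49, 41/49) → index 8
j=9: u_9=189/220 ∈ [41/49, 43/49) → index 9
j=10: u_10=19/20 ∈ [43/49, 1) → index 10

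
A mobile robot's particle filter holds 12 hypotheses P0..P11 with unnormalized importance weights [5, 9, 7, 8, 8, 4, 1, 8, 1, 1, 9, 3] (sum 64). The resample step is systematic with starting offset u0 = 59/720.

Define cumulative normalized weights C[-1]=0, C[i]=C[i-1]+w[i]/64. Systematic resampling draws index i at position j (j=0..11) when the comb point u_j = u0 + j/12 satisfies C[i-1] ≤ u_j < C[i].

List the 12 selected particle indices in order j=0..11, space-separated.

1 1 2 3 3 4 5 7 7 10 10 11

C = [5/64, 7/32, 21/64, 29/64, 37/64, 41/64, 21/32, 25/32, 51/64, 13/16, 61/64, 1]
j=0: u_0=59/720 ∈ [5/64, 7/32) → index 1
j=1: u_1=119/720 ∈ [5/64, 7/32) → index 1
j=2: u_2=179/720 ∈ [7/32, 21/64) → index 2
j=3: u_3=239/720 ∈ [21/64, 29/64) → index 3
j=4: u_4=299/720 ∈ [21/64, 29/64) → index 3
j=5: u_5=359/720 ∈ [29/64, 37/64) → index 4
j=6: u_6=419/720 ∈ [37/64, 41/64) → index 5
j=7: u_7=479/720 ∈ [21/32, 25/32) → index 7
j=8: u_8=539/720 ∈ [21/32, 25/32) → index 7
j=9: u_9=599/720 ∈ [13/16, 61/64) → index 10
j=10: u_10=659/720 ∈ [13/16, 61/64) → index 10
j=11: u_11=719/720 ∈ [61/64, 1) → index 11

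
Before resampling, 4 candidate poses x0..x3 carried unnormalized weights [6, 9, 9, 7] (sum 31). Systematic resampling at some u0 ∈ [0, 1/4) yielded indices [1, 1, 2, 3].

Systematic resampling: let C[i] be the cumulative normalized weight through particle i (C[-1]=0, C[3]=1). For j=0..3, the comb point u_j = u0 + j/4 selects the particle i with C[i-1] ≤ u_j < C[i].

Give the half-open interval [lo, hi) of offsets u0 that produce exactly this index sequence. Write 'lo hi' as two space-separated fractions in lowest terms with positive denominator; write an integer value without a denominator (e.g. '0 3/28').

C = [6/31, 15/31, 24/31, 1]
j=0 picked index 1: u0 ∈ [6/31, 15/31)
j=1 picked index 1: u0 ∈ [-7/124, 29/124)
j=2 picked index 2: u0 ∈ [-1/62, 17/62)
j=3 picked index 3: u0 ∈ [3/124, 1/4)
intersection: [6/31, 29/124)

6/31 29/124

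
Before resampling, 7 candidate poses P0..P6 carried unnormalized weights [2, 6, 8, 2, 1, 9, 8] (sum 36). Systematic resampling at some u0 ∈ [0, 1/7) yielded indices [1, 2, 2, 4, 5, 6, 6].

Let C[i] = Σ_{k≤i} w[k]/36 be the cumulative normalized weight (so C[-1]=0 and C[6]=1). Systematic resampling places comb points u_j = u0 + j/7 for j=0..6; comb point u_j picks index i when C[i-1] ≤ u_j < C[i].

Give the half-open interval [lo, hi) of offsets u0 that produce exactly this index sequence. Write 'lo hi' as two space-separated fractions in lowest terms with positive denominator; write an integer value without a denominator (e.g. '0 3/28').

5/63 25/252

C = [1/18, 2/9, 4/9, 1/2, 19/36, 7/9, 1]
j=0 picked index 1: u0 ∈ [1/18, 2/9)
j=1 picked index 2: u0 ∈ [5/63, 19/63)
j=2 picked index 2: u0 ∈ [-4/63, 10/63)
j=3 picked index 4: u0 ∈ [1/14, 25/252)
j=4 picked index 5: u0 ∈ [-11/252, 13/63)
j=5 picked index 6: u0 ∈ [4/63, 2/7)
j=6 picked index 6: u0 ∈ [-5/63, 1/7)
intersection: [5/63, 25/252)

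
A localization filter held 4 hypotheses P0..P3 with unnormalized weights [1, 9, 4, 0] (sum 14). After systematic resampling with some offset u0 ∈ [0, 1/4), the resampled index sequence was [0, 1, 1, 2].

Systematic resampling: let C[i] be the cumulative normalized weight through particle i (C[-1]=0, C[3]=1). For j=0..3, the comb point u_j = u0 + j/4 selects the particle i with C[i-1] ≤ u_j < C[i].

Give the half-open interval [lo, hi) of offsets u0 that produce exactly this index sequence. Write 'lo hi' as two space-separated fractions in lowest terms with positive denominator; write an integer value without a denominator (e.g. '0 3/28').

C = [1/14, 5/7, 1, 1]
j=0 picked index 0: u0 ∈ [0, 1/14)
j=1 picked index 1: u0 ∈ [-5/28, 13/28)
j=2 picked index 1: u0 ∈ [-3/7, 3/14)
j=3 picked index 2: u0 ∈ [-1/28, 1/4)
intersection: [0, 1/14)

0 1/14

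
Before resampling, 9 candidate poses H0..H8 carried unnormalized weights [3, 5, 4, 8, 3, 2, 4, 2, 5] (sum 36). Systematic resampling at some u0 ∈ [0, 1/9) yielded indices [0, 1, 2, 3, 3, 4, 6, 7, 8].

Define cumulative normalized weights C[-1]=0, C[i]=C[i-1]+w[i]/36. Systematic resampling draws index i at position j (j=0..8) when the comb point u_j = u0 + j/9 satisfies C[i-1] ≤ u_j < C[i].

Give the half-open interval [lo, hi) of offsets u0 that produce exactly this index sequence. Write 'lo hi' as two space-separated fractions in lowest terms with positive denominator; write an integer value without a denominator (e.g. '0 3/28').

C = [1/12, 2/9, 1/3, 5/9, 23/36, 25/36, 29/36, 31/36, 1]
j=0 picked index 0: u0 ∈ [0, 1/12)
j=1 picked index 1: u0 ∈ [-1/36, 1/9)
j=2 picked index 2: u0 ∈ [0, 1/9)
j=3 picked index 3: u0 ∈ [0, 2/9)
j=4 picked index 3: u0 ∈ [-1/9, 1/9)
j=5 picked index 4: u0 ∈ [0, 1/12)
j=6 picked index 6: u0 ∈ [1/36, 5/36)
j=7 picked index 7: u0 ∈ [1/36, 1/12)
j=8 picked index 8: u0 ∈ [-1/36, 1/9)
intersection: [1/36, 1/12)

1/36 1/12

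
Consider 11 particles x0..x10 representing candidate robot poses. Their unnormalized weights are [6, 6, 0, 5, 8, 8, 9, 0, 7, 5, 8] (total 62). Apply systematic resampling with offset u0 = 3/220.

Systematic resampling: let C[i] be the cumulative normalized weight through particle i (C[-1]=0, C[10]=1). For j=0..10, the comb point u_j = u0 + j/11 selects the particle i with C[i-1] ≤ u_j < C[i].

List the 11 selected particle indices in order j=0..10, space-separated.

C = [3/31, 6/31, 6/31, 17/62, 25/62, 33/62, 21/31, 21/31, 49/62, 27/31, 1]
j=0: u_0=3/220 ∈ [0, 3/31) → index 0
j=1: u_1=23/220 ∈ [3/31, 6/31) → index 1
j=2: u_2=43/220 ∈ [6/31, 17/62) → index 3
j=3: u_3=63/220 ∈ [17/62, 25/62) → index 4
j=4: u_4=83/220 ∈ [17/62, 25/62) → index 4
j=5: u_5=103/220 ∈ [25/62, 33/62) → index 5
j=6: u_6=123/220 ∈ [33/62, 21/31) → index 6
j=7: u_7=13/20 ∈ [33/62, 21/31) → index 6
j=8: u_8=163/220 ∈ [21/31, 49/62) → index 8
j=9: u_9=183/220 ∈ [49/62, 27/31) → index 9
j=10: u_10=203/220 ∈ [27/31, 1) → index 10

0 1 3 4 4 5 6 6 8 9 10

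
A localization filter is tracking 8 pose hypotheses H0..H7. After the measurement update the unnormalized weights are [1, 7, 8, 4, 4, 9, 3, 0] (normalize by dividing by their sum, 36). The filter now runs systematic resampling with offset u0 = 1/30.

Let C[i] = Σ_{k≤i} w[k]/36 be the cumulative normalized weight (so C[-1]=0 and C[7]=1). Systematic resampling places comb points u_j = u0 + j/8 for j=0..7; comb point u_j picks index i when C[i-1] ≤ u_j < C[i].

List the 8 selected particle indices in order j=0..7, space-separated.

C = [1/36, 2/9, 4/9, 5/9, 2/3, 11/12, 1, 1]
j=0: u_0=1/30 ∈ [1/36, 2/9) → index 1
j=1: u_1=19/120 ∈ [1/36, 2/9) → index 1
j=2: u_2=17/60 ∈ [2/9, 4/9) → index 2
j=3: u_3=49/120 ∈ [2/9, 4/9) → index 2
j=4: u_4=8/15 ∈ [4/9, 5/9) → index 3
j=5: u_5=79/120 ∈ [5/9, 2/3) → index 4
j=6: u_6=47/60 ∈ [2/3, 11/12) → index 5
j=7: u_7=109/120 ∈ [2/3, 11/12) → index 5

1 1 2 2 3 4 5 5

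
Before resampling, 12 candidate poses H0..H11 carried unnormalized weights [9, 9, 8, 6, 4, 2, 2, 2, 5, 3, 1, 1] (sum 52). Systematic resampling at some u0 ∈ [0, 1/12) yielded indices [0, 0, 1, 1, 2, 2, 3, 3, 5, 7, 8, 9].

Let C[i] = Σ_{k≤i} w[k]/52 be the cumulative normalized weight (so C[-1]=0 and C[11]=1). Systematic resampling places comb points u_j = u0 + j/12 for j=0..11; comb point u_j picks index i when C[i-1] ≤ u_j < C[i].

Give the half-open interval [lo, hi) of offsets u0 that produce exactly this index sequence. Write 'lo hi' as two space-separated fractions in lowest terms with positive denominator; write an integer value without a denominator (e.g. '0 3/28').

C = [9/52, 9/26, 1/2, 8/13, 9/13, 19/26, 10/13, 21/26, 47/52, 25/26, 51/52, 1]
j=0 picked index 0: u0 ∈ [0, 9/52)
j=1 picked index 0: u0 ∈ [-1/12, 7/78)
j=2 picked index 1: u0 ∈ [1/156, 7/39)
j=3 picked index 1: u0 ∈ [-1/13, 5/52)
j=4 picked index 2: u0 ∈ [1/78, 1/6)
j=5 picked index 2: u0 ∈ [-11/156, 1/12)
j=6 picked index 3: u0 ∈ [0, 3/26)
j=7 picked index 3: u0 ∈ [-1/12, 5/156)
j=8 picked index 5: u0 ∈ [1/39, 5/78)
j=9 picked index 7: u0 ∈ [1/52, 3/52)
j=10 picked index 8: u0 ∈ [-1/39, 11/156)
j=11 picked index 9: u0 ∈ [-1/78, 7/156)
intersection: [1/39, 5/156)

1/39 5/156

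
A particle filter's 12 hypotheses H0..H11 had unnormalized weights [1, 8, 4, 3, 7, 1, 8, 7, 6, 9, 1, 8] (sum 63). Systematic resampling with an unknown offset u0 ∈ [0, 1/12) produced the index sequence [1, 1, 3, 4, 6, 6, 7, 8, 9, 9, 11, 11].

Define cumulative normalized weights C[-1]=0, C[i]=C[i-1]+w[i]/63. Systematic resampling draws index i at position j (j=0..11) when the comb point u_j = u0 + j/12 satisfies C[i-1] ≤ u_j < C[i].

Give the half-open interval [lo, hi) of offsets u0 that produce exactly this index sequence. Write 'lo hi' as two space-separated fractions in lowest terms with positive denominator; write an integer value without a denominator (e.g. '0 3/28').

C = [1/63, 1/7, 13/63, 16/63, 23/63, 8/21, 32/63, 13/21, 5/7, 6/7, 55/63, 1]
j=0 picked index 1: u0 ∈ [1/63, 1/7)
j=1 picked index 1: u0 ∈ [-17/252, 5/84)
j=2 picked index 3: u0 ∈ [5/126, 11/126)
j=3 picked index 4: u0 ∈ [1/252, 29/252)
j=4 picked index 6: u0 ∈ [1/21, 11/63)
j=5 picked index 6: u0 ∈ [-1/28, 23/252)
j=6 picked index 7: u0 ∈ [1/126, 5/42)
j=7 picked index 8: u0 ∈ [1/28, 11/84)
j=8 picked index 9: u0 ∈ [1/21, 4/21)
j=9 picked index 9: u0 ∈ [-1/28, 3/28)
j=10 picked index 11: u0 ∈ [5/126, 1/6)
j=11 picked index 11: u0 ∈ [-11/252, 1/12)
intersection: [1/21, 5/84)

1/21 5/84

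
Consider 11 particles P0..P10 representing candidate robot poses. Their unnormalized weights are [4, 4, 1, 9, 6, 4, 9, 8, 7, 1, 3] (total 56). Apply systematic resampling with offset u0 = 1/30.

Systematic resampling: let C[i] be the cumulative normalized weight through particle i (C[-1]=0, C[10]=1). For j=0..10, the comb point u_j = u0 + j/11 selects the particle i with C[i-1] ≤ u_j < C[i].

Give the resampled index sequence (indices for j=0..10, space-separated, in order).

C = [1/14, 1/7, 9/56, 9/28, 3/7, 1/2, 37/56, 45/56, 13/14, 53/56, 1]
j=0: u_0=1/30 ∈ [0, 1/14) → index 0
j=1: u_1=41/330 ∈ [1/14, 1/7) → index 1
j=2: u_2=71/330 ∈ [9/56, 9/28) → index 3
j=3: u_3=101/330 ∈ [9/56, 9/28) → index 3
j=4: u_4=131/330 ∈ [9/28, 3/7) → index 4
j=5: u_5=161/330 ∈ [3/7, 1/2) → index 5
j=6: u_6=191/330 ∈ [1/2, 37/56) → index 6
j=7: u_7=221/330 ∈ [37/56, 45/56) → index 7
j=8: u_8=251/330 ∈ [37/56, 45/56) → index 7
j=9: u_9=281/330 ∈ [45/56, 13/14) → index 8
j=10: u_10=311/330 ∈ [13/14, 53/56) → index 9

0 1 3 3 4 5 6 7 7 8 9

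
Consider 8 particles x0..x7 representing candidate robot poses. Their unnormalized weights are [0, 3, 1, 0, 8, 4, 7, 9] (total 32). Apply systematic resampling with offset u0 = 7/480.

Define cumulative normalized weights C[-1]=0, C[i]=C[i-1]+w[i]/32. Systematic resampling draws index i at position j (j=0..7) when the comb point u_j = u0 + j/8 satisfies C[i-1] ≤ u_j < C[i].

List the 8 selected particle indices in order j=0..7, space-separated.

C = [0, 3/32, 1/8, 1/8, 3/8, 1/2, 23/32, 1]
j=0: u_0=7/480 ∈ [0, 3/32) → index 1
j=1: u_1=67/480 ∈ [1/8, 3/8) → index 4
j=2: u_2=127/480 ∈ [1/8, 3/8) → index 4
j=3: u_3=187/480 ∈ [3/8, 1/2) → index 5
j=4: u_4=247/480 ∈ [1/2, 23/32) → index 6
j=5: u_5=307/480 ∈ [1/2, 23/32) → index 6
j=6: u_6=367/480 ∈ [23/32, 1) → index 7
j=7: u_7=427/480 ∈ [23/32, 1) → index 7

1 4 4 5 6 6 7 7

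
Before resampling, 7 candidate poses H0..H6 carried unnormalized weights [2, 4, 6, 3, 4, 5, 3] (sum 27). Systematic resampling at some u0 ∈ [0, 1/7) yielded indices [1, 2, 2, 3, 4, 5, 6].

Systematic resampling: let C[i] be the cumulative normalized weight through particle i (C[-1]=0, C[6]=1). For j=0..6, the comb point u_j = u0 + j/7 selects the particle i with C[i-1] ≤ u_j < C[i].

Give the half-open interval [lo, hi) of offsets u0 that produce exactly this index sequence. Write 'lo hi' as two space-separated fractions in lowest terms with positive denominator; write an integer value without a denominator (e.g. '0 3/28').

C = [2/27, 2/9, 4/9, 5/9, 19/27, 8/9, 1]
j=0 picked index 1: u0 ∈ [2/27, 2/9)
j=1 picked index 2: u0 ∈ [5/63, 19/63)
j=2 picked index 2: u0 ∈ [-4/63, 10/63)
j=3 picked index 3: u0 ∈ [1/63, 8/63)
j=4 picked index 4: u0 ∈ [-1/63, 25/189)
j=5 picked index 5: u0 ∈ [-2/189, 11/63)
j=6 picked index 6: u0 ∈ [2/63, 1/7)
intersection: [5/63, 8/63)

5/63 8/63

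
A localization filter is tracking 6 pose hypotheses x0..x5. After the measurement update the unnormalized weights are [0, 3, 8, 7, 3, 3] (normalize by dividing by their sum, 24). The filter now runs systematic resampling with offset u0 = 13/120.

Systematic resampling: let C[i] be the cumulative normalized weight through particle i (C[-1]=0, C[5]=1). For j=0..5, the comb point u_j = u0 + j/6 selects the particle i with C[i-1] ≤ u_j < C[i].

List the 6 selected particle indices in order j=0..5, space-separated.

C = [0, 1/8, 11/24, 3/4, 7/8, 1]
j=0: u_0=13/120 ∈ [0, 1/8) → index 1
j=1: u_1=11/40 ∈ [1/8, 11/24) → index 2
j=2: u_2=53/120 ∈ [1/8, 11/24) → index 2
j=3: u_3=73/120 ∈ [11/24, 3/4) → index 3
j=4: u_4=31/40 ∈ [3/4, 7/8) → index 4
j=5: u_5=113/120 ∈ [7/8, 1) → index 5

1 2 2 3 4 5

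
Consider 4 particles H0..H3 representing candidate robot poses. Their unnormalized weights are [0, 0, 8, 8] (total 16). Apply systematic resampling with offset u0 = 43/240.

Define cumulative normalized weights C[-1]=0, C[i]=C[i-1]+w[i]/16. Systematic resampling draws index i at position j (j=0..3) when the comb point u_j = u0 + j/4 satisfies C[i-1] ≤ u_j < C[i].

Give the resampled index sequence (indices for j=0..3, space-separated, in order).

C = [0, 0, 1/2, 1]
j=0: u_0=43/240 ∈ [0, 1/2) → index 2
j=1: u_1=103/240 ∈ [0, 1/2) → index 2
j=2: u_2=163/240 ∈ [1/2, 1) → index 3
j=3: u_3=223/240 ∈ [1/2, 1) → index 3

2 2 3 3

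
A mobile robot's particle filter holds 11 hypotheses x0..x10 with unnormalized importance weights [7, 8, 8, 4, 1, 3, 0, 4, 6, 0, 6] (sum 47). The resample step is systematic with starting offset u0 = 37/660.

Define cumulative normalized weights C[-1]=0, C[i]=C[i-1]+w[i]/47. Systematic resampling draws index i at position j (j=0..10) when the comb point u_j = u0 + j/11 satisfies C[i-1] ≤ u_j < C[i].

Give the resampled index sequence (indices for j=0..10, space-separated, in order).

C = [7/47, 15/47, 23/47, 27/47, 28/47, 31/47, 31/47, 35/47, 41/47, 41/47, 1]
j=0: u_0=37/660 ∈ [0, 7/47) → index 0
j=1: u_1=97/660 ∈ [0, 7/47) → index 0
j=2: u_2=157/660 ∈ [7/47, 15/47) → index 1
j=3: u_3=217/660 ∈ [15/47, 23/47) → index 2
j=4: u_4=277/660 ∈ [15/47, 23/47) → index 2
j=5: u_5=337/660 ∈ [23/47, 27/47) → index 3
j=6: u_6=397/660 ∈ [28/47, 31/47) → index 5
j=7: u_7=457/660 ∈ [31/47, 35/47) → index 7
j=8: u_8=47/60 ∈ [35/47, 41/47) → index 8
j=9: u_9=577/660 ∈ [41/47, 1) → index 10
j=10: u_10=637/660 ∈ [41/47, 1) → index 10

0 0 1 2 2 3 5 7 8 10 10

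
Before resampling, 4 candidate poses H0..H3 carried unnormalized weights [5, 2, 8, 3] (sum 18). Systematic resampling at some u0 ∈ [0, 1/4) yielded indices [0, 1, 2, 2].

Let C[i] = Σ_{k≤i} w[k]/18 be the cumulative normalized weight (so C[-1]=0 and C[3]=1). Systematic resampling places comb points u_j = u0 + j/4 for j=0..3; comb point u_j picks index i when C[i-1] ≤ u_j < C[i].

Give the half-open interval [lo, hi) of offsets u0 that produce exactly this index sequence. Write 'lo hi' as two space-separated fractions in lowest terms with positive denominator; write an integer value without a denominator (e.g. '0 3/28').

C = [5/18, 7/18, 5/6, 1]
j=0 picked index 0: u0 ∈ [0, 5/18)
j=1 picked index 1: u0 ∈ [1/36, 5/36)
j=2 picked index 2: u0 ∈ [-1/9, 1/3)
j=3 picked index 2: u0 ∈ [-13/36, 1/12)
intersection: [1/36, 1/12)

1/36 1/12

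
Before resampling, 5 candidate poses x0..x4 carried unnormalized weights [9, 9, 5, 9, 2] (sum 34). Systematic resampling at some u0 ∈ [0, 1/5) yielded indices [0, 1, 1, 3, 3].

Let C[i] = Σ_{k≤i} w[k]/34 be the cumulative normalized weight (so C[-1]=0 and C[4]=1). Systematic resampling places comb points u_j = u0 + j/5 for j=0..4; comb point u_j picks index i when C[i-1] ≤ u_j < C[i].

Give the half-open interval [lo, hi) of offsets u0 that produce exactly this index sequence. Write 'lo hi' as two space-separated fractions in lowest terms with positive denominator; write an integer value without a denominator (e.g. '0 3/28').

13/170 11/85

C = [9/34, 9/17, 23/34, 16/17, 1]
j=0 picked index 0: u0 ∈ [0, 9/34)
j=1 picked index 1: u0 ∈ [11/170, 28/85)
j=2 picked index 1: u0 ∈ [-23/170, 11/85)
j=3 picked index 3: u0 ∈ [13/170, 29/85)
j=4 picked index 3: u0 ∈ [-21/170, 12/85)
intersection: [13/170, 11/85)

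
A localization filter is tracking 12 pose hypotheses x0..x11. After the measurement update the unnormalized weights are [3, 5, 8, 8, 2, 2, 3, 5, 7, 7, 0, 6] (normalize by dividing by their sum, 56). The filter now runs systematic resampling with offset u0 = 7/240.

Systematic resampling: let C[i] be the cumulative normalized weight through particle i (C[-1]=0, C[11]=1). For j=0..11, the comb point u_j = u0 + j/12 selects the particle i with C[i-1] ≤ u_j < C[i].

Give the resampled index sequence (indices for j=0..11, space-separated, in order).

C = [3/56, 1/7, 2/7, 3/7, 13/28, 1/2, 31/56, 9/14, 43/56, 25/28, 25/28, 1]
j=0: u_0=7/240 ∈ [0, 3/56) → index 0
j=1: u_1=9/80 ∈ [3/56, 1/7) → index 1
j=2: u_2=47/240 ∈ [1/7, 2/7) → index 2
j=3: u_3=67/240 ∈ [1/7, 2/7) → index 2
j=4: u_4=29/80 ∈ [2/7, 3/7) → index 3
j=5: u_5=107/240 ∈ [3/7, 13/28) → index 4
j=6: u_6=127/240 ∈ [1/2, 31/56) → index 6
j=7: u_7=49/80 ∈ [31/56, 9/14) → index 7
j=8: u_8=167/240 ∈ [9/14, 43/56) → index 8
j=9: u_9=187/240 ∈ [43/56, 25/28) → index 9
j=10: u_10=69/80 ∈ [43/56, 25/28) → index 9
j=11: u_11=227/240 ∈ [25/28, 1) → index 11

0 1 2 2 3 4 6 7 8 9 9 11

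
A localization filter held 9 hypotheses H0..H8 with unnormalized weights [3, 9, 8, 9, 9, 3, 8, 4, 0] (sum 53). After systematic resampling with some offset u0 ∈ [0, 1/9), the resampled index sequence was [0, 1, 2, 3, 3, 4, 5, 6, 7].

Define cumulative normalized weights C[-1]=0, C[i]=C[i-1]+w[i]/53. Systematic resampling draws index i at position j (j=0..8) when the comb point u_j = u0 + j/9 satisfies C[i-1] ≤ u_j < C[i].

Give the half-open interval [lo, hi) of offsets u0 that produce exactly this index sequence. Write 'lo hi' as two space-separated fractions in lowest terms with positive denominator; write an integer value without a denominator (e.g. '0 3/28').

C = [3/53, 12/53, 20/53, 29/53, 38/53, 41/53, 49/53, 1, 1]
j=0 picked index 0: u0 ∈ [0, 3/53)
j=1 picked index 1: u0 ∈ [-26/477, 55/477)
j=2 picked index 2: u0 ∈ [2/477, 74/477)
j=3 picked index 3: u0 ∈ [7/159, 34/159)
j=4 picked index 3: u0 ∈ [-32/477, 49/477)
j=5 picked index 4: u0 ∈ [-4/477, 77/477)
j=6 picked index 5: u0 ∈ [8/159, 17/159)
j=7 picked index 6: u0 ∈ [-2/477, 70/477)
j=8 picked index 7: u0 ∈ [17/477, 1/9)
intersection: [8/159, 3/53)

8/159 3/53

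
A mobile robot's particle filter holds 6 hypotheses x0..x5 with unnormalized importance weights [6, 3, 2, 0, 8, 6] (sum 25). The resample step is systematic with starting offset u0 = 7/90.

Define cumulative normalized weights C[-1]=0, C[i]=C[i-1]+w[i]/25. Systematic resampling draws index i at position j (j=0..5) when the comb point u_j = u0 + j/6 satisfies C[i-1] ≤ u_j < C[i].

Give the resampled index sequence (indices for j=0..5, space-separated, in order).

0 1 2 4 4 5

C = [6/25, 9/25, 11/25, 11/25, 19/25, 1]
j=0: u_0=7/90 ∈ [0, 6/25) → index 0
j=1: u_1=11/45 ∈ [6/25, 9/25) → index 1
j=2: u_2=37/90 ∈ [9/25, 11/25) → index 2
j=3: u_3=26/45 ∈ [11/25, 19/25) → index 4
j=4: u_4=67/90 ∈ [11/25, 19/25) → index 4
j=5: u_5=41/45 ∈ [19/25, 1) → index 5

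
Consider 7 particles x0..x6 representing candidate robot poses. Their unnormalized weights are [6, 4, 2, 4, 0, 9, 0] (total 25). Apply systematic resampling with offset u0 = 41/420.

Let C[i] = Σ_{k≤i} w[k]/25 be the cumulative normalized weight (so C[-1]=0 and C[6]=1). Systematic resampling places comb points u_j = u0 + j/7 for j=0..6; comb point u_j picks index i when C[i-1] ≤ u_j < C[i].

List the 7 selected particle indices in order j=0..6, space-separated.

C = [6/25, 2/5, 12/25, 16/25, 16/25, 1, 1]
j=0: u_0=41/420 ∈ [0, 6/25) → index 0
j=1: u_1=101/420 ∈ [6/25, 2/5) → index 1
j=2: u_2=23/60 ∈ [6/25, 2/5) → index 1
j=3: u_3=221/420 ∈ [12/25, 16/25) → index 3
j=4: u_4=281/420 ∈ [16/25, 1) → index 5
j=5: u_5=341/420 ∈ [16/25, 1) → index 5
j=6: u_6=401/420 ∈ [16/25, 1) → index 5

0 1 1 3 5 5 5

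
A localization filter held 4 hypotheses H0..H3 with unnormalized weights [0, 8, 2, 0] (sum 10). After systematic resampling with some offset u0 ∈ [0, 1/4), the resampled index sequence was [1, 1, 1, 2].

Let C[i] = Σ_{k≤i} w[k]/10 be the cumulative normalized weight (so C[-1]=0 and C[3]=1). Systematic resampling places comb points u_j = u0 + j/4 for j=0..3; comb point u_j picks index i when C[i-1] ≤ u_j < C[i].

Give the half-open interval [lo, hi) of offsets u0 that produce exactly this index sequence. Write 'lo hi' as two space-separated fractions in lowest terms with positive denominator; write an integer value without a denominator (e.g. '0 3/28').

1/20 1/4

C = [0, 4/5, 1, 1]
j=0 picked index 1: u0 ∈ [0, 4/5)
j=1 picked index 1: u0 ∈ [-1/4, 11/20)
j=2 picked index 1: u0 ∈ [-1/2, 3/10)
j=3 picked index 2: u0 ∈ [1/20, 1/4)
intersection: [1/20, 1/4)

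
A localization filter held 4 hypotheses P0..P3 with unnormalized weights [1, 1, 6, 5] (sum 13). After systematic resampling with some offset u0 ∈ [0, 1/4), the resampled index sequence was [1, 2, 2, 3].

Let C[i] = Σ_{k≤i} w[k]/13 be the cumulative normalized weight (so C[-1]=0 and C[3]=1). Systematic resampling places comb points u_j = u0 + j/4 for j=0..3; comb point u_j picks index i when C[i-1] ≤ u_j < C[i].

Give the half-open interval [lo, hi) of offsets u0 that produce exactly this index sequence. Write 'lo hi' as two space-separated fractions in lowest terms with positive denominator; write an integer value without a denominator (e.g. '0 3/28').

C = [1/13, 2/13, 8/13, 1]
j=0 picked index 1: u0 ∈ [1/13, 2/13)
j=1 picked index 2: u0 ∈ [-5/52, 19/52)
j=2 picked index 2: u0 ∈ [-9/26, 3/26)
j=3 picked index 3: u0 ∈ [-7/52, 1/4)
intersection: [1/13, 3/26)

1/13 3/26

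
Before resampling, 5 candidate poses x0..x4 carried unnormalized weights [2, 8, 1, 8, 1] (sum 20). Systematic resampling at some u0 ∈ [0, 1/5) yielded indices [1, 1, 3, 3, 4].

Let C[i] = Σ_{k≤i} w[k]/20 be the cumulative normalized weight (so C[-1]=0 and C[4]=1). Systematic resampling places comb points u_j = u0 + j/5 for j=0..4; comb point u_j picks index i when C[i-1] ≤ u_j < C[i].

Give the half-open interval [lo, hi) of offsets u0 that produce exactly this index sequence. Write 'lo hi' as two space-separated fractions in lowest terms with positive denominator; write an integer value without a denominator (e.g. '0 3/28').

C = [1/10, 1/2, 11/20, 19/20, 1]
j=0 picked index 1: u0 ∈ [1/10, 1/2)
j=1 picked index 1: u0 ∈ [-1/10, 3/10)
j=2 picked index 3: u0 ∈ [3/20, 11/20)
j=3 picked index 3: u0 ∈ [-1/20, 7/20)
j=4 picked index 4: u0 ∈ [3/20, 1/5)
intersection: [3/20, 1/5)

3/20 1/5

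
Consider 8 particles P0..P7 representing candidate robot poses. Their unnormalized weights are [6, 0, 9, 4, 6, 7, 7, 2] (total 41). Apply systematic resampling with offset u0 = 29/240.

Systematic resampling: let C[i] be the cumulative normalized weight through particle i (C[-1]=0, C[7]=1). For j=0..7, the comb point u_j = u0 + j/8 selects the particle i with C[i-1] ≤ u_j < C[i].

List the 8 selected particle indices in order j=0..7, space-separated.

0 2 3 4 5 5 6 7

C = [6/41, 6/41, 15/41, 19/41, 25/41, 32/41, 39/41, 1]
j=0: u_0=29/240 ∈ [0, 6/41) → index 0
j=1: u_1=59/240 ∈ [6/41, 15/41) → index 2
j=2: u_2=89/240 ∈ [15/41, 19/41) → index 3
j=3: u_3=119/240 ∈ [19/41, 25/41) → index 4
j=4: u_4=149/240 ∈ [25/41, 32/41) → index 5
j=5: u_5=179/240 ∈ [25/41, 32/41) → index 5
j=6: u_6=209/240 ∈ [32/41, 39/41) → index 6
j=7: u_7=239/240 ∈ [39/41, 1) → index 7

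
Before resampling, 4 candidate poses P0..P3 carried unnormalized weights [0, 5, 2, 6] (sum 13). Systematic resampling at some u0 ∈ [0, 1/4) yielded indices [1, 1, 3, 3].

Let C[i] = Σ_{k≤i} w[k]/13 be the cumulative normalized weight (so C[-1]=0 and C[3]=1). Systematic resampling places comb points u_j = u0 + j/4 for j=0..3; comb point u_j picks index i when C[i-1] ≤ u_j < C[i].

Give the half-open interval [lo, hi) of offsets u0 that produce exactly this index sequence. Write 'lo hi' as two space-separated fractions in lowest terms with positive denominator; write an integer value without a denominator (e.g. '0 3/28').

1/26 7/52

C = [0, 5/13, 7/13, 1]
j=0 picked index 1: u0 ∈ [0, 5/13)
j=1 picked index 1: u0 ∈ [-1/4, 7/52)
j=2 picked index 3: u0 ∈ [1/26, 1/2)
j=3 picked index 3: u0 ∈ [-11/52, 1/4)
intersection: [1/26, 7/52)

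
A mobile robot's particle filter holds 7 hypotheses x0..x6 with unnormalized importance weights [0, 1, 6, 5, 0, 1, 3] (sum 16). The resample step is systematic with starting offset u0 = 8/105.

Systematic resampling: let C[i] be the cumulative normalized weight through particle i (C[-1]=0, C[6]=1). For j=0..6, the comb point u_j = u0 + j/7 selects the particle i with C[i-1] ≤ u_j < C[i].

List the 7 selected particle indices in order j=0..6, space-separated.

C = [0, 1/16, 7/16, 3/4, 3/4, 13/16, 1]
j=0: u_0=8/105 ∈ [1/16, 7/16) → index 2
j=1: u_1=23/105 ∈ [1/16, 7/16) → index 2
j=2: u_2=38/105 ∈ [1/16, 7/16) → index 2
j=3: u_3=53/105 ∈ [7/16, 3/4) → index 3
j=4: u_4=68/105 ∈ [7/16, 3/4) → index 3
j=5: u_5=83/105 ∈ [3/4, 13/16) → index 5
j=6: u_6=14/15 ∈ [13/16, 1) → index 6

2 2 2 3 3 5 6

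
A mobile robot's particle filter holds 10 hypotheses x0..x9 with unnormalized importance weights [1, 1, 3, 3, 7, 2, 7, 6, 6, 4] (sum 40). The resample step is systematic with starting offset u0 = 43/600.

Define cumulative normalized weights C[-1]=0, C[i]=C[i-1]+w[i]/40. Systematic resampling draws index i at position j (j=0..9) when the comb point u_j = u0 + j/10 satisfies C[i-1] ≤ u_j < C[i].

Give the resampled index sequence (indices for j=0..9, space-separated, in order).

C = [1/40, 1/20, 1/8, 1/5, 3/8, 17/40, 3/5, 3/4, 9/10, 1]
j=0: u_0=43/600 ∈ [1/20, 1/8) → index 2
j=1: u_1=103/600 ∈ [1/8, 1/5) → index 3
j=2: u_2=163/600 ∈ [1/5, 3/8) → index 4
j=3: u_3=223/600 ∈ [1/5, 3/8) → index 4
j=4: u_4=283/600 ∈ [17/40, 3/5) → index 6
j=5: u_5=343/600 ∈ [17/40, 3/5) → index 6
j=6: u_6=403/600 ∈ [3/5, 3/4) → index 7
j=7: u_7=463/600 ∈ [3/4, 9/10) → index 8
j=8: u_8=523/600 ∈ [3/4, 9/10) → index 8
j=9: u_9=583/600 ∈ [9/10, 1) → index 9

2 3 4 4 6 6 7 8 8 9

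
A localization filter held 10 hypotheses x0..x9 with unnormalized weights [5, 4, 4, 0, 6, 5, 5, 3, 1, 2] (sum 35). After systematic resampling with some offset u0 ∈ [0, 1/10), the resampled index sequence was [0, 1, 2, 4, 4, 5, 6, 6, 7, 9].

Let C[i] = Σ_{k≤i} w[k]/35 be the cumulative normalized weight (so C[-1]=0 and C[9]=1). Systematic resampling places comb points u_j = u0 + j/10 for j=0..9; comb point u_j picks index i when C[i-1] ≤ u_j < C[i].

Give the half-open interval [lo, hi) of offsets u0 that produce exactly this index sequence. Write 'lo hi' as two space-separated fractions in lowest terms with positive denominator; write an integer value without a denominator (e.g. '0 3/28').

C = [1/7, 9/35, 13/35, 13/35, 19/35, 24/35, 29/35, 32/35, 33/35, 1]
j=0 picked index 0: u0 ∈ [0, 1/7)
j=1 picked index 1: u0 ∈ [3/70, 11/70)
j=2 picked index 2: u0 ∈ [2/35, 6/35)
j=3 picked index 4: u0 ∈ [1/14, 17/70)
j=4 picked index 4: u0 ∈ [-1/35, 1/7)
j=5 picked index 5: u0 ∈ [3/70, 13/70)
j=6 picked index 6: u0 ∈ [3/35, 8/35)
j=7 picked index 6: u0 ∈ [-1/70, 9/70)
j=8 picked index 7: u0 ∈ [1/35, 4/35)
j=9 picked index 9: u0 ∈ [3/70, 1/10)
intersection: [3/35, 1/10)

3/35 1/10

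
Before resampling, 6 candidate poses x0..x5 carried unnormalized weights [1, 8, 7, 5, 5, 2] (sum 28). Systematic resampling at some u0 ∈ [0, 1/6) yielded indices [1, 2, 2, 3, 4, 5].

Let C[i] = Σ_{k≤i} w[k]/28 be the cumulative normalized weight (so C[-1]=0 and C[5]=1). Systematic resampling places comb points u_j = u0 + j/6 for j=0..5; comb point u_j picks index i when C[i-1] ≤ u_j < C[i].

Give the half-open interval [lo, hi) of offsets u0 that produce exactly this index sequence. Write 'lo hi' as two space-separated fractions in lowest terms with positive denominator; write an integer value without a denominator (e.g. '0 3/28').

13/84 1/6

C = [1/28, 9/28, 4/7, 3/4, 13/14, 1]
j=0 picked index 1: u0 ∈ [1/28, 9/28)
j=1 picked index 2: u0 ∈ [13/84, 17/42)
j=2 picked index 2: u0 ∈ [-1/84, 5/21)
j=3 picked index 3: u0 ∈ [1/14, 1/4)
j=4 picked index 4: u0 ∈ [1/12, 11/42)
j=5 picked index 5: u0 ∈ [2/21, 1/6)
intersection: [13/84, 1/6)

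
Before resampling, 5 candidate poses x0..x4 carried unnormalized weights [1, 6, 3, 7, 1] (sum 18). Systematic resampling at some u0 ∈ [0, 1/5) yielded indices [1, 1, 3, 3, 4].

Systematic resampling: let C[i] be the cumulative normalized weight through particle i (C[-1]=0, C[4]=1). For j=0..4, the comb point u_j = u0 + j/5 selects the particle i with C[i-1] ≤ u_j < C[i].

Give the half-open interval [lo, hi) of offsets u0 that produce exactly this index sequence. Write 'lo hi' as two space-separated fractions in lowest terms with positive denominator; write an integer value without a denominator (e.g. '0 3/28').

C = [1/18, 7/18, 5/9, 17/18, 1]
j=0 picked index 1: u0 ∈ [1/18, 7/18)
j=1 picked index 1: u0 ∈ [-13/90, 17/90)
j=2 picked index 3: u0 ∈ [7/45, 49/90)
j=3 picked index 3: u0 ∈ [-2/45, 31/90)
j=4 picked index 4: u0 ∈ [13/90, 1/5)
intersection: [7/45, 17/90)

7/45 17/90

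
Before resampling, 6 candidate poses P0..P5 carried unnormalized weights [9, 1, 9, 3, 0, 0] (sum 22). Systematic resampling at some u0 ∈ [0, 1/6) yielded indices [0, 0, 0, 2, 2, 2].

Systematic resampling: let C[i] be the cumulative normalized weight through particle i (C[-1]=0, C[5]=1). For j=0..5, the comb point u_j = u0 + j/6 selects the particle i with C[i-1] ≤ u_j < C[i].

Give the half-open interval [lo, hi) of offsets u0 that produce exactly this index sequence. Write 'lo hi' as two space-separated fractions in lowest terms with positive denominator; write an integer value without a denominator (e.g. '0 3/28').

C = [9/22, 5/11, 19/22, 1, 1, 1]
j=0 picked index 0: u0 ∈ [0, 9/22)
j=1 picked index 0: u0 ∈ [-1/6, 8/33)
j=2 picked index 0: u0 ∈ [-1/3, 5/66)
j=3 picked index 2: u0 ∈ [-1/22, 4/11)
j=4 picked index 2: u0 ∈ [-7/33, 13/66)
j=5 picked index 2: u0 ∈ [-25/66, 1/33)
intersection: [0, 1/33)

0 1/33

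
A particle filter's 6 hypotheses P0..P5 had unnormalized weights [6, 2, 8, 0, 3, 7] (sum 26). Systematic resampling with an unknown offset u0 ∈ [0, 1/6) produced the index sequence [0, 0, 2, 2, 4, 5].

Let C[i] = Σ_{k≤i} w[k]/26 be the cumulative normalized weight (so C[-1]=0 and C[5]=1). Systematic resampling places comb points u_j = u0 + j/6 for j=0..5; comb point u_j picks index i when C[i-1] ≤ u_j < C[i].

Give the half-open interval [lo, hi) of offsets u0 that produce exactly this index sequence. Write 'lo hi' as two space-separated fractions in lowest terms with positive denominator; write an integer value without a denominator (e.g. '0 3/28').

C = [3/13, 4/13, 8/13, 8/13, 19/26, 1]
j=0 picked index 0: u0 ∈ [0, 3/13)
j=1 picked index 0: u0 ∈ [-1/6, 5/78)
j=2 picked index 2: u0 ∈ [-1/39, 11/39)
j=3 picked index 2: u0 ∈ [-5/26, 3/26)
j=4 picked index 4: u0 ∈ [-2/39, 5/78)
j=5 picked index 5: u0 ∈ [-4/39, 1/6)
intersection: [0, 5/78)

0 5/78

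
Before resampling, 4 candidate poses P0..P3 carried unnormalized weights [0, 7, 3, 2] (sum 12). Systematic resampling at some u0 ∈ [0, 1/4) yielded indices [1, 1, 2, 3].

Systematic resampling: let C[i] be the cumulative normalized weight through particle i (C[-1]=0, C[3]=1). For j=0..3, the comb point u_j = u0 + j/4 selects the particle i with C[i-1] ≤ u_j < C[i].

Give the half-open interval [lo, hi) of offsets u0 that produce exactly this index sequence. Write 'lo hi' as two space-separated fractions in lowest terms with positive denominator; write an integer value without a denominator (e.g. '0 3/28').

1/12 1/4

C = [0, 7/12, 5/6, 1]
j=0 picked index 1: u0 ∈ [0, 7/12)
j=1 picked index 1: u0 ∈ [-1/4, 1/3)
j=2 picked index 2: u0 ∈ [1/12, 1/3)
j=3 picked index 3: u0 ∈ [1/12, 1/4)
intersection: [1/12, 1/4)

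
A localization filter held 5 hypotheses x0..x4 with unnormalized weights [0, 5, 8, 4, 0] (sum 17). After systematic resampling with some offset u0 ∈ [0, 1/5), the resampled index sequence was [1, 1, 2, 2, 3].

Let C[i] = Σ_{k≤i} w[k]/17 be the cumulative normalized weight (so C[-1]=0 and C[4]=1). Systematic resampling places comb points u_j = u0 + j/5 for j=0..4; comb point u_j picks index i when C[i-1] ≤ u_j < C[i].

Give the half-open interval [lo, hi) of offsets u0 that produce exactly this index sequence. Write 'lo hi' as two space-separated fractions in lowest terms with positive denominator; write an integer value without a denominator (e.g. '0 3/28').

C = [0, 5/17, 13/17, 1, 1]
j=0 picked index 1: u0 ∈ [0, 5/17)
j=1 picked index 1: u0 ∈ [-1/5, 8/85)
j=2 picked index 2: u0 ∈ [-9/85, 31/85)
j=3 picked index 2: u0 ∈ [-26/85, 14/85)
j=4 picked index 3: u0 ∈ [-3/85, 1/5)
intersection: [0, 8/85)

0 8/85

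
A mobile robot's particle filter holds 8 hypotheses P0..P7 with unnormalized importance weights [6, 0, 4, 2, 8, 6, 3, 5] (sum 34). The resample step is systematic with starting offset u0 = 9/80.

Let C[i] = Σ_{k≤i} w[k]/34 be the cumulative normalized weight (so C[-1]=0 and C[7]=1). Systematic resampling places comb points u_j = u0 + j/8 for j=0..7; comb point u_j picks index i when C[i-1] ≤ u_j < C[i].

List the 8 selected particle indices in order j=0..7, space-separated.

0 2 4 4 5 5 7 7

C = [3/17, 3/17, 5/17, 6/17, 10/17, 13/17, 29/34, 1]
j=0: u_0=9/80 ∈ [0, 3/17) → index 0
j=1: u_1=19/80 ∈ [3/17, 5/17) → index 2
j=2: u_2=29/80 ∈ [6/17, 10/17) → index 4
j=3: u_3=39/80 ∈ [6/17, 10/17) → index 4
j=4: u_4=49/80 ∈ [10/17, 13/17) → index 5
j=5: u_5=59/80 ∈ [10/17, 13/17) → index 5
j=6: u_6=69/80 ∈ [29/34, 1) → index 7
j=7: u_7=79/80 ∈ [29/34, 1) → index 7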